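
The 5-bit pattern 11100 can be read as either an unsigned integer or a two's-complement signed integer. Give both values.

unsigned = 28, signed = -4

Unsigned: 11100 = 28.
Signed: MSB=1 → 28 − 32 = -4.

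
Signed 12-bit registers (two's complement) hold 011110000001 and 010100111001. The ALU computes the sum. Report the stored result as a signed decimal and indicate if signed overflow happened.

011110000001 = 1921 (signed)
010100111001 = 1337 (signed)
  011110000001
+ 010100111001
= 110010111010
Result 110010111010: MSB = 1 → 3258 − 4096 = -838.
Both addends are non-negative but the stored result is negative: signed overflow. The true value 1921 + 1337 = 3258 lies outside [-2048, 2047].

-838; overflow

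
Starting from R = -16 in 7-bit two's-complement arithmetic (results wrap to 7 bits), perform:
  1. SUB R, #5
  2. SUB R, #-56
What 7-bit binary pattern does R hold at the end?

0100011

Start: R = -16 = 1110000.
R = -16 − 5 = -21 = 1101011
R = -21 − (-56) = 35 = 0100011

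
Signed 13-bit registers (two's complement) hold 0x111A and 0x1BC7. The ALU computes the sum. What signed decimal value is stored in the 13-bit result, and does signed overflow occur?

0x111A = 1000100011010 = -3814 (signed)
0x1BC7 = 1101111000111 = -1081 (signed)
  1000100011010
+ 1101111000111
= 0110011100001  (discard carry-out 1)
Result 0110011100001: MSB = 0 → value 3297.
Both addends are negative but the stored result is non-negative: signed overflow. The true value -3814 + (-1081) = -4895 lies outside [-4096, 4095].

3297; overflow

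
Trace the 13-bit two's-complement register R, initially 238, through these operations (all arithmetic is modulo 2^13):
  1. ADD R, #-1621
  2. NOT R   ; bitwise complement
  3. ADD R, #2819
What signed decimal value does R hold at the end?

Start: R = 238 = 0000011101110.
R = 238 + (-1621) = -1383 = 1101010011001
R = NOT 1101010011001 = 0010101100110 = 1382
R = 1382 + 2819 = 4201; wraps to -3991 = 1000001101001

-3991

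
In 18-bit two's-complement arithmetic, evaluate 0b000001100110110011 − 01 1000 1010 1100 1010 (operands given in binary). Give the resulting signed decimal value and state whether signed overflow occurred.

0b000001100110110011 → 000001100110110011 = 6579 (signed)
01 1000 1010 1100 1010 → 011000101011001010 = 101066 (signed)
Subtract via negate-and-add: invert 011000101011001010 + 1 = 100111010100110110 (i.e. -101066).
  000001100110110011
+ 100111010100110110
= 101000111011101001
Result 101000111011101001: MSB = 1 → 167657 − 262144 = -94487.
Addends (after negating the subtrahend) have opposite signs, so signed overflow cannot occur.

-94487; no overflow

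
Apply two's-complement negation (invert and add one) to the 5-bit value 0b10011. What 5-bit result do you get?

01101

Invert: 01100. Add 1: 01101.
Check: 10011 = -13, 01101 = 13.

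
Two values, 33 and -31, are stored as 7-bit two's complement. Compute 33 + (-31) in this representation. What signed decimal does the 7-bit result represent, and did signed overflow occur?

2; no overflow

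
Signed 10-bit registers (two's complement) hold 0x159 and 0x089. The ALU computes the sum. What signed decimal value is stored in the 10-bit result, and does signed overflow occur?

482; no overflow

0x159 = 0101011001 = 345 (signed)
0x089 = 0010001001 = 137 (signed)
  0101011001
+ 0010001001
= 0111100010
Result 0111100010: MSB = 0 → value 482.
Both addends are non-negative and so is the stored result: no signed overflow.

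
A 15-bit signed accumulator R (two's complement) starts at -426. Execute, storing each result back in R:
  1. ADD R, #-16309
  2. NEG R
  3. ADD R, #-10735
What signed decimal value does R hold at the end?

6000

Start: R = -426 = 111111001010110.
R = -426 + (-16309) = -16735; wraps to 16033 = 011111010100001
R = −(16033) = -16033 = 100000101011111
R = -16033 + (-10735) = -26768; wraps to 6000 = 001011101110000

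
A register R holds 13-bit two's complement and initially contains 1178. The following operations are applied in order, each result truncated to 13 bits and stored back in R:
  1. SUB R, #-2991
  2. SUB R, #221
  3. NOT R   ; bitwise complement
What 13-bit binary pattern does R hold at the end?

Start: R = 1178 = 0010010011010.
R = 1178 − (-2991) = 4169; wraps to -4023 = 1000001001001
R = -4023 − 221 = -4244; wraps to 3948 = 0111101101100
R = NOT 0111101101100 = 1000010010011 = -3949

1000010010011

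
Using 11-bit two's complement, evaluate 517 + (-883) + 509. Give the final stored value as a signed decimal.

143

517 + (-883) = -366 (11010010010)
-366 + 509 = 143 (00010001111)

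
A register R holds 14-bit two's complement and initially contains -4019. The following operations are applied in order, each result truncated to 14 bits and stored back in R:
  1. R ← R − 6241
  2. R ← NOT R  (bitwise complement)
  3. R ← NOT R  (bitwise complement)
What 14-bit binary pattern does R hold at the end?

01011111101100

Start: R = -4019 = 11000001001101.
R = -4019 − 6241 = -10260; wraps to 6124 = 01011111101100
R = NOT 01011111101100 = 10100000010011 = -6125
R = NOT 10100000010011 = 01011111101100 = 6124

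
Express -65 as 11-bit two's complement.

11110111111

|-65| = 65 = 00001000001 in 11 bits.
Invert the bits: 11110111110. Add 1: 11110111111.
Check: 11110111111 reads as 1983 − 2048 = -65.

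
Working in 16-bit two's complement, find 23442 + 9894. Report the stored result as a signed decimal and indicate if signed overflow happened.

-32200; overflow

23442 → 0101101110010010
9894 → 0010011010100110
  0101101110010010
+ 0010011010100110
= 1000001000111000
Result 1000001000111000: MSB = 1 → 33336 − 65536 = -32200.
Both addends are non-negative but the stored result is negative: signed overflow. The true value 23442 + 9894 = 33336 lies outside [-32768, 32767].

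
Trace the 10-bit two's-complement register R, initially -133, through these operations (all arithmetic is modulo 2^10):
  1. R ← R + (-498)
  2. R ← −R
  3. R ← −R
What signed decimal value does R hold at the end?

393

Start: R = -133 = 1101111011.
R = -133 + (-498) = -631; wraps to 393 = 0110001001
R = −(393) = -393 = 1001110111
R = −(-393) = 393 = 0110001001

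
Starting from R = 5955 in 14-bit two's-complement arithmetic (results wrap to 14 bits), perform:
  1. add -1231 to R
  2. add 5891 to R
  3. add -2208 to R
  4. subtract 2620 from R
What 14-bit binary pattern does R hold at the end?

Start: R = 5955 = 01011101000011.
R = 5955 + (-1231) = 4724 = 01001001110100
R = 4724 + 5891 = 10615; wraps to -5769 = 10100101110111
R = -5769 + (-2208) = -7977 = 10000011010111
R = -7977 − 2620 = -10597; wraps to 5787 = 01011010011011

01011010011011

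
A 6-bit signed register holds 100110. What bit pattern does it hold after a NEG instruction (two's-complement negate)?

011010

Invert: 011001. Add 1: 011010.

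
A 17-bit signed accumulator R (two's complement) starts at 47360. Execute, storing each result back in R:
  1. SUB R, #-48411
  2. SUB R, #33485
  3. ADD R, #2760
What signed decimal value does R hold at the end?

Start: R = 47360 = 01011100100000000.
R = 47360 − (-48411) = 95771; wraps to -35301 = 10111011000011011
R = -35301 − 33485 = -68786; wraps to 62286 = 01111001101001110
R = 62286 + 2760 = 65046 = 01111111000010110

65046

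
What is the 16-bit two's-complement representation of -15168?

|-15168| = 15168 = 0011101101000000 in 16 bits.
Invert the bits: 1100010010111111. Add 1: 1100010011000000.
Check: 1100010011000000 reads as 50368 − 65536 = -15168.

1100010011000000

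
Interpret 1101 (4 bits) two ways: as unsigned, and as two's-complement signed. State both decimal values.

unsigned = 13, signed = -3

Unsigned: 1101 = 13.
Signed: MSB=1 → 13 − 16 = -3.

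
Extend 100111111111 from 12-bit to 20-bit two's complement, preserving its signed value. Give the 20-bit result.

11111111100111111111

MSB of 100111111111 is 1; replicate it into the new high bits.
11111111|100111111111 → 11111111100111111111 (still -1537).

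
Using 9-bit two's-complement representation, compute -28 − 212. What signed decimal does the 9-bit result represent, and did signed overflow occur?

-240; no overflow

-28 → 111100100
212 → 011010100
Subtract via negate-and-add: invert 011010100 + 1 = 100101100 (i.e. -212).
  111100100
+ 100101100
= 100010000  (discard carry-out 1)
Result 100010000: MSB = 1 → 272 − 512 = -240.
Both addends (after negating the subtrahend) are negative and so is the stored result: no signed overflow.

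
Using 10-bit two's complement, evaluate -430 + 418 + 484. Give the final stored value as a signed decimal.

-430 + 418 = -12 (1111110100)
-12 + 484 = 472 (0111011000)

472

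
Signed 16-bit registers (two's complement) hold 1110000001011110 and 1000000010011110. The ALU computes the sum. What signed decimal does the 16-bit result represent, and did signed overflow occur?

1110000001011110 = -8098 (signed)
1000000010011110 = -32610 (signed)
  1110000001011110
+ 1000000010011110
= 0110000011111100  (discard carry-out 1)
Result 0110000011111100: MSB = 0 → value 24828.
Both addends are negative but the stored result is non-negative: signed overflow. The true value -8098 + (-32610) = -40708 lies outside [-32768, 32767].

24828; overflow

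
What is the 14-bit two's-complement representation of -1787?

11100100000101

|-1787| = 1787 = 00011011111011 in 14 bits.
Invert the bits: 11100100000100. Add 1: 11100100000101.
Check: 11100100000101 reads as 14597 − 16384 = -1787.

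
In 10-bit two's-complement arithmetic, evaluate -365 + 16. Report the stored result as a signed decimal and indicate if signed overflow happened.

-365 → 1010010011
16 → 0000010000
  1010010011
+ 0000010000
= 1010100011
Result 1010100011: MSB = 1 → 675 − 1024 = -349.
Addends have opposite signs, so signed overflow cannot occur.

-349; no overflow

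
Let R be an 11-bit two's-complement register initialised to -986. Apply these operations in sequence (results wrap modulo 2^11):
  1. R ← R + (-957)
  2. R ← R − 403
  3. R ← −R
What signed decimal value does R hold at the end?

298

Start: R = -986 = 10000100110.
R = -986 + (-957) = -1943; wraps to 105 = 00001101001
R = 105 − 403 = -298 = 11011010110
R = −(-298) = 298 = 00100101010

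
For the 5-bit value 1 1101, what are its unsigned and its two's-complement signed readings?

unsigned = 29, signed = -3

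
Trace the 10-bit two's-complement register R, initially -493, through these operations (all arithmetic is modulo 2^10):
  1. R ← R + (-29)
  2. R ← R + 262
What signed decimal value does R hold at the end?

-260

Start: R = -493 = 1000010011.
R = -493 + (-29) = -522; wraps to 502 = 0111110110
R = 502 + 262 = 764; wraps to -260 = 1011111100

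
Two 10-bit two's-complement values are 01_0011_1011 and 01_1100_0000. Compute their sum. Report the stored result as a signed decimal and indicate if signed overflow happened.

01_0011_1011 → 0100111011 = 315 (signed)
01_1100_0000 → 0111000000 = 448 (signed)
  0100111011
+ 0111000000
= 1011111011
Result 1011111011: MSB = 1 → 763 − 1024 = -261.
Both addends are non-negative but the stored result is negative: signed overflow. The true value 315 + 448 = 763 lies outside [-512, 511].

-261; overflow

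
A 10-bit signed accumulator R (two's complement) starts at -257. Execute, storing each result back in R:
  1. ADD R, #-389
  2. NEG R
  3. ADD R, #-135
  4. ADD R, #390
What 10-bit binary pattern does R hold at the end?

1110000101

Start: R = -257 = 1011111111.
R = -257 + (-389) = -646; wraps to 378 = 0101111010
R = −(378) = -378 = 1010000110
R = -378 + (-135) = -513; wraps to 511 = 0111111111
R = 511 + 390 = 901; wraps to -123 = 1110000101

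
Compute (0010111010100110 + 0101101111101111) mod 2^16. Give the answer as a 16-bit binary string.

1000101010010101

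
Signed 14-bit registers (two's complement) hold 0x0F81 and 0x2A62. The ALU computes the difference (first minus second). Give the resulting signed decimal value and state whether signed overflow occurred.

-6881; overflow

0x0F81 = 00111110000001 = 3969 (signed)
0x2A62 = 10101001100010 = -5534 (signed)
Subtract via negate-and-add: invert 10101001100010 + 1 = 01010110011110 (i.e. 5534).
  00111110000001
+ 01010110011110
= 10010100011111
Result 10010100011111: MSB = 1 → 9503 − 16384 = -6881.
Both addends (after negating the subtrahend) are non-negative but the stored result is negative: signed overflow. The true value 3969 − (-5534) = 9503 lies outside [-8192, 8191].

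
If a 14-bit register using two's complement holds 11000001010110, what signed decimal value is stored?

-4010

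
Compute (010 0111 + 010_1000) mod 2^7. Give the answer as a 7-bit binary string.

1001111

  0100111
+ 0101000
= 1001111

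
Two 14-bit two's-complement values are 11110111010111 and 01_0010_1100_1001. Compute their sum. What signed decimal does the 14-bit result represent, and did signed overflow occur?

11110111010111 = -553 (signed)
01_0010_1100_1001 → 01001011001001 = 4809 (signed)
  11110111010111
+ 01001011001001
= 01000010100000  (discard carry-out 1)
Result 01000010100000: MSB = 0 → value 4256.
Addends have opposite signs, so signed overflow cannot occur.

4256; no overflow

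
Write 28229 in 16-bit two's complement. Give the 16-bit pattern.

0110111001000101

28229 is non-negative, so write it directly in 16 bits: 0110111001000101.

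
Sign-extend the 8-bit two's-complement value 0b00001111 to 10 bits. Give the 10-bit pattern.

MSB of 00001111 is 0; replicate it into the new high bits.
00|00001111 → 0000001111 (still 15).

0000001111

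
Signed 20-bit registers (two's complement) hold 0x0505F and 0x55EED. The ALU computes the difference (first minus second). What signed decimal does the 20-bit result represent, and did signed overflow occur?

-331406; no overflow

0x0505F = 00000101000001011111 = 20575 (signed)
0x55EED = 01010101111011101101 = 351981 (signed)
Subtract via negate-and-add: invert 01010101111011101101 + 1 = 10101010000100010011 (i.e. -351981).
  00000101000001011111
+ 10101010000100010011
= 10101111000101110010
Result 10101111000101110010: MSB = 1 → 717170 − 1048576 = -331406.
Addends (after negating the subtrahend) have opposite signs, so signed overflow cannot occur.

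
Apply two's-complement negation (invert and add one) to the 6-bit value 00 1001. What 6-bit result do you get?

110111

Invert: 110110. Add 1: 110111.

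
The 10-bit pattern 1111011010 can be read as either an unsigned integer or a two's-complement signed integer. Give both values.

unsigned = 986, signed = -38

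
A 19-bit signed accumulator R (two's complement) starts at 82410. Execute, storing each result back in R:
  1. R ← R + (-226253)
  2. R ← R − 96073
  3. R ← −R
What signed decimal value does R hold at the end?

Start: R = 82410 = 0010100000111101010.
R = 82410 + (-226253) = -143843 = 1011100111000011101
R = -143843 − 96073 = -239916 = 1000101011011010100
R = −(-239916) = 239916 = 0111010100100101100

239916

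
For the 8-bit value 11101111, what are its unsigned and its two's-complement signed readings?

Unsigned: 11101111 = 239.
Signed: MSB=1 → 239 − 256 = -17.

unsigned = 239, signed = -17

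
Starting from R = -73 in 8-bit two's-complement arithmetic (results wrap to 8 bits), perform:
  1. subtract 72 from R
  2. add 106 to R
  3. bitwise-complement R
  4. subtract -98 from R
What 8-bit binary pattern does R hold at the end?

Start: R = -73 = 10110111.
R = -73 − 72 = -145; wraps to 111 = 01101111
R = 111 + 106 = 217; wraps to -39 = 11011001
R = NOT 11011001 = 00100110 = 38
R = 38 − (-98) = 136; wraps to -120 = 10001000

10001000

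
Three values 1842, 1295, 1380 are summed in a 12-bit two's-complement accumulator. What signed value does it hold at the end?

1842 + 1295 = 3137 → wraps to -959 (110001000001)
-959 + 1380 = 421 (000110100101)

421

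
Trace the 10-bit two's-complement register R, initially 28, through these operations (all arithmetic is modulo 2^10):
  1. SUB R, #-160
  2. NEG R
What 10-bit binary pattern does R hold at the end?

Start: R = 28 = 0000011100.
R = 28 − (-160) = 188 = 0010111100
R = −(188) = -188 = 1101000100

1101000100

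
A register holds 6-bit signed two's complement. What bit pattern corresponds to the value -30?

100010

|-30| = 30 = 011110 in 6 bits.
Invert the bits: 100001. Add 1: 100010.
Check: 100010 reads as 34 − 64 = -30.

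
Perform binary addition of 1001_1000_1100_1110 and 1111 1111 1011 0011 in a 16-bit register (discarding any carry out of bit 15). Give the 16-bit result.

1001100010000001

  1001100011001110
+ 1111111110110011
= 1001100010000001  (discard carry-out 1)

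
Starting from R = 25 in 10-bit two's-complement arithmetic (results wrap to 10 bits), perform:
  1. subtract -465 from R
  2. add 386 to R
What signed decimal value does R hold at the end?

Start: R = 25 = 0000011001.
R = 25 − (-465) = 490 = 0111101010
R = 490 + 386 = 876; wraps to -148 = 1101101100

-148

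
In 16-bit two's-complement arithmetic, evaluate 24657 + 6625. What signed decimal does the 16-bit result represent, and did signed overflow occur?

31282; no overflow

24657 → 0110000001010001
6625 → 0001100111100001
  0110000001010001
+ 0001100111100001
= 0111101000110010
Result 0111101000110010: MSB = 0 → value 31282.
Both addends are non-negative and so is the stored result: no signed overflow.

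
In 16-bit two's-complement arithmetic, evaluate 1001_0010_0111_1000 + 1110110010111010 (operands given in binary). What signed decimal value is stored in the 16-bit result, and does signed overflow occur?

1001_0010_0111_1000 → 1001001001111000 = -28040 (signed)
1110110010111010 = -4934 (signed)
  1001001001111000
+ 1110110010111010
= 0111111100110010  (discard carry-out 1)
Result 0111111100110010: MSB = 0 → value 32562.
Both addends are negative but the stored result is non-negative: signed overflow. The true value -28040 + (-4934) = -32974 lies outside [-32768, 32767].

32562; overflow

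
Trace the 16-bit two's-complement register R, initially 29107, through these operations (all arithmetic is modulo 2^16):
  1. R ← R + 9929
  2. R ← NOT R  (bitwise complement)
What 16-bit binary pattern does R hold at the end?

Start: R = 29107 = 0111000110110011.
R = 29107 + 9929 = 39036; wraps to -26500 = 1001100001111100
R = NOT 1001100001111100 = 0110011110000011 = 26499

0110011110000011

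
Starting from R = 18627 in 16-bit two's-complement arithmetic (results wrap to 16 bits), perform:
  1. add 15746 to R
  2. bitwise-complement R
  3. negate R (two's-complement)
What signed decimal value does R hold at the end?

Start: R = 18627 = 0100100011000011.
R = 18627 + 15746 = 34373; wraps to -31163 = 1000011001000101
R = NOT 1000011001000101 = 0111100110111010 = 31162
R = −(31162) = -31162 = 1000011001000110

-31162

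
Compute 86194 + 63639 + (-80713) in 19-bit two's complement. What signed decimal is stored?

86194 + 63639 = 149833 (0100100100101001001)
149833 + (-80713) = 69120 (0010000111000000000)

69120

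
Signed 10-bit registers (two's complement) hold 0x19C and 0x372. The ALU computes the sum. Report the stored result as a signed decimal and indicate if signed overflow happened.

0x19C = 0110011100 = 412 (signed)
0x372 = 1101110010 = -142 (signed)
  0110011100
+ 1101110010
= 0100001110  (discard carry-out 1)
Result 0100001110: MSB = 0 → value 270.
Addends have opposite signs, so signed overflow cannot occur.

270; no overflow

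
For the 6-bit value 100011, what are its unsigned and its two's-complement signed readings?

unsigned = 35, signed = -29

Unsigned: 100011 = 35.
Signed: MSB=1 → 35 − 64 = -29.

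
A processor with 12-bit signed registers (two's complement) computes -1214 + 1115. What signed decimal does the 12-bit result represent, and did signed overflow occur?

-99; no overflow

-1214 → 101101000010
1115 → 010001011011
  101101000010
+ 010001011011
= 111110011101
Result 111110011101: MSB = 1 → 3997 − 4096 = -99.
Addends have opposite signs, so signed overflow cannot occur.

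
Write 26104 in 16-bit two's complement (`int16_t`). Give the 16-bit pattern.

0110010111111000

26104 is non-negative, so write it directly in 16 bits: 0110010111111000.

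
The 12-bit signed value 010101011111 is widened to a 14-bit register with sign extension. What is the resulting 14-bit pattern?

MSB of 010101011111 is 0; replicate it into the new high bits.
00|010101011111 → 00010101011111 (still 1375).

00010101011111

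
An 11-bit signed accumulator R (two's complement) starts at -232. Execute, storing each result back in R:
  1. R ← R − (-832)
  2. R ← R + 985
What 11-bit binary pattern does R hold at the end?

11000110001

Start: R = -232 = 11100011000.
R = -232 − (-832) = 600 = 01001011000
R = 600 + 985 = 1585; wraps to -463 = 11000110001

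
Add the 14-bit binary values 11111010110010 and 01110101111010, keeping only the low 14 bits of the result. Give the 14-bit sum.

01110000101100

  11111010110010
+ 01110101111010
= 01110000101100  (discard carry-out 1)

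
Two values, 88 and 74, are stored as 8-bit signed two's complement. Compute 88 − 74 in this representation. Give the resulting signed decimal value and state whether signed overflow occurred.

88 → 01011000
74 → 01001010
Subtract via negate-and-add: invert 01001010 + 1 = 10110110 (i.e. -74).
  01011000
+ 10110110
= 00001110  (discard carry-out 1)
Result 00001110: MSB = 0 → value 14.
Addends (after negating the subtrahend) have opposite signs, so signed overflow cannot occur.

14; no overflow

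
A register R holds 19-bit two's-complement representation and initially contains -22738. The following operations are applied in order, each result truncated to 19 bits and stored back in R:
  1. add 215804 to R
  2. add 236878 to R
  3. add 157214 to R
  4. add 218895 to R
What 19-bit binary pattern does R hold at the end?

1000100110010100101

Start: R = -22738 = 1111010011100101110.
R = -22738 + 215804 = 193066 = 0101111001000101010
R = 193066 + 236878 = 429944; wraps to -94344 = 1101000111101111000
R = -94344 + 157214 = 62870 = 0001111010110010110
R = 62870 + 218895 = 281765; wraps to -242523 = 1000100110010100101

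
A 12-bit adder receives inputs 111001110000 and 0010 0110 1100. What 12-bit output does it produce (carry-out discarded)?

  111001110000
+ 001001101100
= 000011011100  (discard carry-out 1)

000011011100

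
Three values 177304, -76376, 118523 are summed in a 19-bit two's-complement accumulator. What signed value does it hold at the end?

219451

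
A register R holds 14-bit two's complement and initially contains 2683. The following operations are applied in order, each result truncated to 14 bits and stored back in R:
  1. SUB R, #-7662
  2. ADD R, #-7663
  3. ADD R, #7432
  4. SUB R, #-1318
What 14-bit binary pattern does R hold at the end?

10110010101000

Start: R = 2683 = 00101001111011.
R = 2683 − (-7662) = 10345; wraps to -6039 = 10100001101001
R = -6039 + (-7663) = -13702; wraps to 2682 = 00101001111010
R = 2682 + 7432 = 10114; wraps to -6270 = 10011110000010
R = -6270 − (-1318) = -4952 = 10110010101000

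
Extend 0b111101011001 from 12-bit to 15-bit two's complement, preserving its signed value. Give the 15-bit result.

111111101011001

MSB of 111101011001 is 1; replicate it into the new high bits.
111|111101011001 → 111111101011001 (still -167).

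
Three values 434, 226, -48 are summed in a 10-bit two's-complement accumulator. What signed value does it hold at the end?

-412

434 + 226 = 660 → wraps to -364 (1010010100)
-364 + (-48) = -412 (1001100100)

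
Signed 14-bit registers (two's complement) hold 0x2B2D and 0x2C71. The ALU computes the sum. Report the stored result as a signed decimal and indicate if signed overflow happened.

0x2B2D = 10101100101101 = -5331 (signed)
0x2C71 = 10110001110001 = -5007 (signed)
  10101100101101
+ 10110001110001
= 01011110011110  (discard carry-out 1)
Result 01011110011110: MSB = 0 → value 6046.
Both addends are negative but the stored result is non-negative: signed overflow. The true value -5331 + (-5007) = -10338 lies outside [-8192, 8191].

6046; overflow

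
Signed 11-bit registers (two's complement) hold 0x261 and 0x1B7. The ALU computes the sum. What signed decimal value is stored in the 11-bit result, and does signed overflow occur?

0x261 = 01001100001 = 609 (signed)
0x1B7 = 00110110111 = 439 (signed)
  01001100001
+ 00110110111
= 10000011000
Result 10000011000: MSB = 1 → 1048 − 2048 = -1000.
Both addends are non-negative but the stored result is negative: signed overflow. The true value 609 + 439 = 1048 lies outside [-1024, 1023].

-1000; overflow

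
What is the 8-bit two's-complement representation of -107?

|-107| = 107 = 01101011 in 8 bits.
Invert the bits: 10010100. Add 1: 10010101.

10010101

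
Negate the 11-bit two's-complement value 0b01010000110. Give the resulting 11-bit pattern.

Invert: 10101111001. Add 1: 10101111010.

10101111010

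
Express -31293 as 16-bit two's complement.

1000010111000011

|-31293| = 31293 = 0111101000111101 in 16 bits.
Invert the bits: 1000010111000010. Add 1: 1000010111000011.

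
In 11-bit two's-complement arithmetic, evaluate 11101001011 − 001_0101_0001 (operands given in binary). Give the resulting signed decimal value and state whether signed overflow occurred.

11101001011 = -181 (signed)
001_0101_0001 → 00101010001 = 337 (signed)
Subtract via negate-and-add: invert 00101010001 + 1 = 11010101111 (i.e. -337).
  11101001011
+ 11010101111
= 10111111010  (discard carry-out 1)
Result 10111111010: MSB = 1 → 1530 − 2048 = -518.
Both addends (after negating the subtrahend) are negative and so is the stored result: no signed overflow.

-518; no overflow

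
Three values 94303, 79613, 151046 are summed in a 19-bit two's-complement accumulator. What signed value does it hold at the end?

-199326

94303 + 79613 = 173916 (0101010011101011100)
173916 + 151046 = 324962 → wraps to -199326 (1001111010101100010)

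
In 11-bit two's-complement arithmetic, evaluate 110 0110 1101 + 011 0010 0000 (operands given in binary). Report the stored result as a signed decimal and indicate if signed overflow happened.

110 0110 1101 → 11001101101 = -403 (signed)
011 0010 0000 → 01100100000 = 800 (signed)
  11001101101
+ 01100100000
= 00110001101  (discard carry-out 1)
Result 00110001101: MSB = 0 → value 397.
Addends have opposite signs, so signed overflow cannot occur.

397; no overflow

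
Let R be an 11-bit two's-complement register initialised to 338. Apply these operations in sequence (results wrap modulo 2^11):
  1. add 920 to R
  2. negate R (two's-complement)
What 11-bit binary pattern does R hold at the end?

01100010110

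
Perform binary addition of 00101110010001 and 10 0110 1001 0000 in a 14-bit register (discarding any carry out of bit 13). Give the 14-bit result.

11001000100001

  00101110010001
+ 10011010010000
= 11001000100001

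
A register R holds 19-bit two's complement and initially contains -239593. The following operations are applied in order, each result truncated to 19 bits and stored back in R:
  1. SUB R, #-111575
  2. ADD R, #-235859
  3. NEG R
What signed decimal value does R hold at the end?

-160411

Start: R = -239593 = 1000101100000010111.
R = -239593 − (-111575) = -128018 = 1100000101111101110
R = -128018 + (-235859) = -363877; wraps to 160411 = 0100111001010011011
R = −(160411) = -160411 = 1011000110101100101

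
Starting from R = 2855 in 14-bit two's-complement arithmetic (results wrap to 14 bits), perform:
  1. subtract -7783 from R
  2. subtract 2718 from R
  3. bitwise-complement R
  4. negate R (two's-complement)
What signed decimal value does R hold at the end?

Start: R = 2855 = 00101100100111.
R = 2855 − (-7783) = 10638; wraps to -5746 = 10100110001110
R = -5746 − 2718 = -8464; wraps to 7920 = 01111011110000
R = NOT 01111011110000 = 10000100001111 = -7921
R = −(-7921) = 7921 = 01111011110001

7921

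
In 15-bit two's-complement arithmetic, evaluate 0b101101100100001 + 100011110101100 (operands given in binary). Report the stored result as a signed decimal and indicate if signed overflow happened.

8909; overflow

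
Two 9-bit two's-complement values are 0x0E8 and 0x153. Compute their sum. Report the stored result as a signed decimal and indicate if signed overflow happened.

59; no overflow

0x0E8 = 011101000 = 232 (signed)
0x153 = 101010011 = -173 (signed)
  011101000
+ 101010011
= 000111011  (discard carry-out 1)
Result 000111011: MSB = 0 → value 59.
Addends have opposite signs, so signed overflow cannot occur.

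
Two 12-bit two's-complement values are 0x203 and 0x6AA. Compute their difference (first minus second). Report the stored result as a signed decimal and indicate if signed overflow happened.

0x203 = 001000000011 = 515 (signed)
0x6AA = 011010101010 = 1706 (signed)
Subtract via negate-and-add: invert 011010101010 + 1 = 100101010110 (i.e. -1706).
  001000000011
+ 100101010110
= 101101011001
Result 101101011001: MSB = 1 → 2905 − 4096 = -1191.
Addends (after negating the subtrahend) have opposite signs, so signed overflow cannot occur.

-1191; no overflow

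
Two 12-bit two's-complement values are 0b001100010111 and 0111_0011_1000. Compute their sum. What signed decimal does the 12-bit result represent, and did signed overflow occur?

0b001100010111 → 001100010111 = 791 (signed)
0111_0011_1000 → 011100111000 = 1848 (signed)
  001100010111
+ 011100111000
= 101001001111
Result 101001001111: MSB = 1 → 2639 − 4096 = -1457.
Both addends are non-negative but the stored result is negative: signed overflow. The true value 791 + 1848 = 2639 lies outside [-2048, 2047].

-1457; overflow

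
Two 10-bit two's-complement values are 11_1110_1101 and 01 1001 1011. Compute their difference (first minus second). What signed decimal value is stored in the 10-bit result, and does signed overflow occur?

-430; no overflow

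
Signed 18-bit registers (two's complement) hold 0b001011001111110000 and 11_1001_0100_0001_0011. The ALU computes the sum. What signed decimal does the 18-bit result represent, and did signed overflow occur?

18435; no overflow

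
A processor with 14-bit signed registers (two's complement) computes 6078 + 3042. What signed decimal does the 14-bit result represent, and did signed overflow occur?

-7264; overflow

6078 → 01011110111110
3042 → 00101111100010
  01011110111110
+ 00101111100010
= 10001110100000
Result 10001110100000: MSB = 1 → 9120 − 16384 = -7264.
Both addends are non-negative but the stored result is negative: signed overflow. The true value 6078 + 3042 = 9120 lies outside [-8192, 8191].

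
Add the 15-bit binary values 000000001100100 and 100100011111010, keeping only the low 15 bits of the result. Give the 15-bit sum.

  000000001100100
+ 100100011111010
= 100100101011110

100100101011110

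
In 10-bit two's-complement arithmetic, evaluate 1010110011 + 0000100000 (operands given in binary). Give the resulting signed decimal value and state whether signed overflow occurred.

-301; no overflow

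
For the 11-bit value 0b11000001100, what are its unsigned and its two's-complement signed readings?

unsigned = 1548, signed = -500

Unsigned: 11000001100 = 1548.
Signed: MSB=1 → 1548 − 2048 = -500.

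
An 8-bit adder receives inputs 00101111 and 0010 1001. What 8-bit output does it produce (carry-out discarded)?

01011000

  00101111
+ 00101001
= 01011000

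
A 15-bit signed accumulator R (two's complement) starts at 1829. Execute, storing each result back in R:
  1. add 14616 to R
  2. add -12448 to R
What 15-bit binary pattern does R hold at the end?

Start: R = 1829 = 000011100100101.
R = 1829 + 14616 = 16445; wraps to -16323 = 100000000111101
R = -16323 + (-12448) = -28771; wraps to 3997 = 000111110011101

000111110011101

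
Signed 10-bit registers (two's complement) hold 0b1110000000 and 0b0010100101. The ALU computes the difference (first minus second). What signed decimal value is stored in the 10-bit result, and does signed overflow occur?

0b1110000000 → 1110000000 = -128 (signed)
0b0010100101 → 0010100101 = 165 (signed)
Subtract via negate-and-add: invert 0010100101 + 1 = 1101011011 (i.e. -165).
  1110000000
+ 1101011011
= 1011011011  (discard carry-out 1)
Result 1011011011: MSB = 1 → 731 − 1024 = -293.
Both addends (after negating the subtrahend) are negative and so is the stored result: no signed overflow.

-293; no overflow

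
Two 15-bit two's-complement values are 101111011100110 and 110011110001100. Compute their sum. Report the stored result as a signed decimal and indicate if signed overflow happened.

-14734; no overflow

101111011100110 = -8474 (signed)
110011110001100 = -6260 (signed)
  101111011100110
+ 110011110001100
= 100011001110010  (discard carry-out 1)
Result 100011001110010: MSB = 1 → 18034 − 32768 = -14734.
Both addends are negative and so is the stored result: no signed overflow.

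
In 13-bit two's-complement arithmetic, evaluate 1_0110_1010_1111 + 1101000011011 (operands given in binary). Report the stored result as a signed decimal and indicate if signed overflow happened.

-3894; no overflow

1_0110_1010_1111 → 1011010101111 = -2385 (signed)
1101000011011 = -1509 (signed)
  1011010101111
+ 1101000011011
= 1000011001010  (discard carry-out 1)
Result 1000011001010: MSB = 1 → 4298 − 8192 = -3894.
Both addends are negative and so is the stored result: no signed overflow.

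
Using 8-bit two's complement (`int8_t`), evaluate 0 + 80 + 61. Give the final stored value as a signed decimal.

-115

0 + 80 = 80 (01010000)
80 + 61 = 141 → wraps to -115 (10001101)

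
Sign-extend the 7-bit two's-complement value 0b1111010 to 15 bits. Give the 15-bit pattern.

MSB of 1111010 is 1; replicate it into the new high bits.
11111111|1111010 → 111111111111010 (still -6).

111111111111010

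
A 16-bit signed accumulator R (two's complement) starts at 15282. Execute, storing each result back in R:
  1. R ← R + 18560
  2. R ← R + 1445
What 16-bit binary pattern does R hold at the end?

1000100111010111

Start: R = 15282 = 0011101110110010.
R = 15282 + 18560 = 33842; wraps to -31694 = 1000010000110010
R = -31694 + 1445 = -30249 = 1000100111010111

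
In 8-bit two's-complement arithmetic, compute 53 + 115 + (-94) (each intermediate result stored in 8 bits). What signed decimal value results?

53 + 115 = 168 → wraps to -88 (10101000)
-88 + (-94) = -182 → wraps to 74 (01001010)

74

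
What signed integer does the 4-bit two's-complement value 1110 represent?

MSB is 1, so the value is negative.
Unsigned reading: 14. Subtract 2^4 = 16: 14 − 16 = -2.

-2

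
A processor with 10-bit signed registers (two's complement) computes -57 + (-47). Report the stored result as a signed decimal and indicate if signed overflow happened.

-104; no overflow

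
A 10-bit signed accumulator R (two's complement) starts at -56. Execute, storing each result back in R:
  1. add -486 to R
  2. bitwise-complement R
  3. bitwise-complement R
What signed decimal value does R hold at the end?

482

Start: R = -56 = 1111001000.
R = -56 + (-486) = -542; wraps to 482 = 0111100010
R = NOT 0111100010 = 1000011101 = -483
R = NOT 1000011101 = 0111100010 = 482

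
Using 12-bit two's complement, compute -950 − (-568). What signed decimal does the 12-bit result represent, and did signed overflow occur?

-950 → 110001001010
-568 → 110111001000
Subtract via negate-and-add: invert 110111001000 + 1 = 001000111000 (i.e. 568).
  110001001010
+ 001000111000
= 111010000010
Result 111010000010: MSB = 1 → 3714 − 4096 = -382.
Addends (after negating the subtrahend) have opposite signs, so signed overflow cannot occur.

-382; no overflow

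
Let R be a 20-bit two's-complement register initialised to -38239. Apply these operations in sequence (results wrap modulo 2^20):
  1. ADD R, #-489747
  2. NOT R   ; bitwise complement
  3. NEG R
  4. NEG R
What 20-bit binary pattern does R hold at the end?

10000000111001110001

Start: R = -38239 = 11110110101010100001.
R = -38239 + (-489747) = -527986; wraps to 520590 = 01111111000110001110
R = NOT 01111111000110001110 = 10000000111001110001 = -520591
R = −(-520591) = 520591 = 01111111000110001111
R = −(520591) = -520591 = 10000000111001110001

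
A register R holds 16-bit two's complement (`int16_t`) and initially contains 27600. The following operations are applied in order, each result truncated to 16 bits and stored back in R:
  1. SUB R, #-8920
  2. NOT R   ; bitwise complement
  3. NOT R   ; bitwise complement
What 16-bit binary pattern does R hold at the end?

1000111010101000

Start: R = 27600 = 0110101111010000.
R = 27600 − (-8920) = 36520; wraps to -29016 = 1000111010101000
R = NOT 1000111010101000 = 0111000101010111 = 29015
R = NOT 0111000101010111 = 1000111010101000 = -29016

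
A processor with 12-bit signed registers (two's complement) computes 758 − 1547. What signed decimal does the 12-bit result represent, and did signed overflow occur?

758 → 001011110110
1547 → 011000001011
Subtract via negate-and-add: invert 011000001011 + 1 = 100111110101 (i.e. -1547).
  001011110110
+ 100111110101
= 110011101011
Result 110011101011: MSB = 1 → 3307 − 4096 = -789.
Addends (after negating the subtrahend) have opposite signs, so signed overflow cannot occur.

-789; no overflow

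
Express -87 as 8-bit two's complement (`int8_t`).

|-87| = 87 = 01010111 in 8 bits.
Invert the bits: 10101000. Add 1: 10101001.

10101001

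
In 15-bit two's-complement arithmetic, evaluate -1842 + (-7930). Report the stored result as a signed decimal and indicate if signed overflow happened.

-1842 → 111100011001110
-7930 → 110000100000110
  111100011001110
+ 110000100000110
= 101100111010100  (discard carry-out 1)
Result 101100111010100: MSB = 1 → 22996 − 32768 = -9772.
Both addends are negative and so is the stored result: no signed overflow.

-9772; no overflow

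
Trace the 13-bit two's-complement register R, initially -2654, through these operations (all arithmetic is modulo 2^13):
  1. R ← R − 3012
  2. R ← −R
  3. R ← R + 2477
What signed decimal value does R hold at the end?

-49

Start: R = -2654 = 1010110100010.
R = -2654 − 3012 = -5666; wraps to 2526 = 0100111011110
R = −(2526) = -2526 = 1011000100010
R = -2526 + 2477 = -49 = 1111111001111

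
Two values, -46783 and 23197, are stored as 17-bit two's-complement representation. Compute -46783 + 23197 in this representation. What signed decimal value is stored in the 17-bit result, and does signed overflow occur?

-23586; no overflow

-46783 → 10100100101000001
23197 → 00101101010011101
  10100100101000001
+ 00101101010011101
= 11010001111011110
Result 11010001111011110: MSB = 1 → 107486 − 131072 = -23586.
Addends have opposite signs, so signed overflow cannot occur.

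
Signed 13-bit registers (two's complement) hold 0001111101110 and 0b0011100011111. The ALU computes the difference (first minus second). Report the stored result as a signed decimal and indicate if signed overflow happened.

-817; no overflow

0001111101110 = 1006 (signed)
0b0011100011111 → 0011100011111 = 1823 (signed)
Subtract via negate-and-add: invert 0011100011111 + 1 = 1100011100001 (i.e. -1823).
  0001111101110
+ 1100011100001
= 1110011001111
Result 1110011001111: MSB = 1 → 7375 − 8192 = -817.
Addends (after negating the subtrahend) have opposite signs, so signed overflow cannot occur.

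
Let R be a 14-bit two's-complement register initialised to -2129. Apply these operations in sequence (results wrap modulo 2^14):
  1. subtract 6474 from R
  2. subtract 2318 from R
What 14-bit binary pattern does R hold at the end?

Start: R = -2129 = 11011110101111.
R = -2129 − 6474 = -8603; wraps to 7781 = 01111001100101
R = 7781 − 2318 = 5463 = 01010101010111

01010101010111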